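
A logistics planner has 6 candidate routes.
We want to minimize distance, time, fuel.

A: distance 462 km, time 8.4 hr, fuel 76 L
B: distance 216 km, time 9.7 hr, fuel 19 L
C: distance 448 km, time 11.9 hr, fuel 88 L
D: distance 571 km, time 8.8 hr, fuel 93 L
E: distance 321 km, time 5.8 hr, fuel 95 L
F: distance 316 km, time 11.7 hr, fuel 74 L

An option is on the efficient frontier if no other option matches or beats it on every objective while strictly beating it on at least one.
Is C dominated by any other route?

Yes

B vs C: distance 216≤448, time 9.7≤11.9, fuel 19≤88 — B is at least as good on every objective and strictly better on at least one, so B dominates C.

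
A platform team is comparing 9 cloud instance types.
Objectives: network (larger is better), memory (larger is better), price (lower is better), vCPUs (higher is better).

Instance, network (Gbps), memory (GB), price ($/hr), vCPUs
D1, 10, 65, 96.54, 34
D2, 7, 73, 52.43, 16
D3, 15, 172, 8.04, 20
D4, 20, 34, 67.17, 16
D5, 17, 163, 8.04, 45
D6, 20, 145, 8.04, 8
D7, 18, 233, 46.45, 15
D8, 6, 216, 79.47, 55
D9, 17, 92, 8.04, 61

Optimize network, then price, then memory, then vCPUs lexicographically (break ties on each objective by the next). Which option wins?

D6

First maximize network: best is 20, kept {D4, D6}.
Then minimize price: best is 8.04, kept {D6}.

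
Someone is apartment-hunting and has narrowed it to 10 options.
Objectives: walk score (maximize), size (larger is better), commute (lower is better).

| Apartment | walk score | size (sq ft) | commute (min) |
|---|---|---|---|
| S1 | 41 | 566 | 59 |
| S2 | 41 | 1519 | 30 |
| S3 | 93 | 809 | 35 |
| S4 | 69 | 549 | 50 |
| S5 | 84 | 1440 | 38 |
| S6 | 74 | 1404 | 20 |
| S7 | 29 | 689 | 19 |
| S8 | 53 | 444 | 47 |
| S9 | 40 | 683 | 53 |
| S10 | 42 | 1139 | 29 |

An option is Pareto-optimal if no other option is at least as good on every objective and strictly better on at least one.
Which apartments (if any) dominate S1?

S2, S3, S5, S6, S10

S2: walk score 41≥41, size 1519≥566, commute 30≤59 — dominates S1.
S3: walk score 93≥41, size 809≥566, commute 35≤59 — dominates S1.
S5: walk score 84≥41, size 1440≥566, commute 38≤59 — dominates S1.
S6: walk score 74≥41, size 1404≥566, commute 20≤59 — dominates S1.
S10: walk score 42≥41, size 1139≥566, commute 29≤59 — dominates S1.
Others (S4, S7, S8, S9) are each worse than S1 on at least one objective.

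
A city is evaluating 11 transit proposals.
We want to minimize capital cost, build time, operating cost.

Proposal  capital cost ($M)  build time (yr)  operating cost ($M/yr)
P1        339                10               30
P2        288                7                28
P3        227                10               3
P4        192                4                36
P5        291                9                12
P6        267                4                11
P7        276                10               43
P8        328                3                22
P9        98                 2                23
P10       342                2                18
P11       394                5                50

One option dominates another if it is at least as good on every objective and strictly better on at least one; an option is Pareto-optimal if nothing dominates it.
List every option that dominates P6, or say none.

none

P1: worse on capital cost (339 vs 267).
P2: worse on capital cost (288 vs 267).
P3: worse on build time (10 vs 4).
P4: worse on operating cost (36 vs 11).
P5: worse on capital cost (291 vs 267).
P7: worse on capital cost (276 vs 267).
P8: worse on capital cost (328 vs 267).
P9: worse on operating cost (23 vs 11).
P10: worse on capital cost (342 vs 267).
P11: worse on capital cost (394 vs 267).
No option dominates P6.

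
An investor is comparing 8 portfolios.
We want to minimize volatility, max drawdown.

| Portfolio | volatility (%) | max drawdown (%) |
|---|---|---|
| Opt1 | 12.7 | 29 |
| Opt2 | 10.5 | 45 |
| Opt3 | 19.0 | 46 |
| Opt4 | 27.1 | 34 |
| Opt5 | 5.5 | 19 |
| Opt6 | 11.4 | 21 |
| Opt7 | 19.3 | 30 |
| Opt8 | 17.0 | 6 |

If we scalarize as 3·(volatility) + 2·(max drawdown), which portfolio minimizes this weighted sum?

Opt5

Opt1: 3·12.7 + 2·29 = 96.1
Opt2: 3·10.5 + 2·45 = 121.5
Opt3: 3·19.0 + 2·46 = 149.0
Opt4: 3·27.1 + 2·34 = 149.3
Opt5: 3·5.5 + 2·19 = 54.5
Opt6: 3·11.4 + 2·21 = 76.2
Opt7: 3·19.3 + 2·30 = 117.9
Opt8: 3·17.0 + 2·6 = 63.0
Lowest: Opt5 at 54.5.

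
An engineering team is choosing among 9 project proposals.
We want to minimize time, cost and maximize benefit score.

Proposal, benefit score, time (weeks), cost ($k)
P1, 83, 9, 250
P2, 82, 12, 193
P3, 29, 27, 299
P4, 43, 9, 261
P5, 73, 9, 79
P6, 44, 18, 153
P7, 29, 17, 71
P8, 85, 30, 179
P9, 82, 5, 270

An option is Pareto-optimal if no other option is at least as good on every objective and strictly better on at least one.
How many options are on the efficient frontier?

P1: not dominated.
P2: not dominated.
P3: dominated by P1 (benefit score 83≥29, time 9≤27, cost 250≤299).
P4: dominated by P1 (benefit score 83≥43, time 9≤9, cost 250≤261).
P5: not dominated.
P6: dominated by P5 (benefit score 73≥44, time 9≤18, cost 79≤153).
P7: not dominated (best cost).
P8: not dominated (best benefit score).
P9: not dominated (best time).
Pareto-optimal: P1, P2, P5, P7, P8, P9 → 6.

6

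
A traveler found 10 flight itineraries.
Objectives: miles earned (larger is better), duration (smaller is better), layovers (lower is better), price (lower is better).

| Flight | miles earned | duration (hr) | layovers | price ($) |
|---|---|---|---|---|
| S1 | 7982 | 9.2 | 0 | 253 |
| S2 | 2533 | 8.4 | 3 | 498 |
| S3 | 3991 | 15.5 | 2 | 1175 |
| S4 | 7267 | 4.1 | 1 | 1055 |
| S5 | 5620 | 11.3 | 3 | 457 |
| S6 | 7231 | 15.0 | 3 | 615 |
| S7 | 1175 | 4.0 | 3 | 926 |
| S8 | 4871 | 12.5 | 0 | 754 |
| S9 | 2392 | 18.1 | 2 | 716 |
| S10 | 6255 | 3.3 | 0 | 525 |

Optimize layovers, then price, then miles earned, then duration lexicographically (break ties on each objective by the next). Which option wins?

First minimize layovers: best is 0, kept {S1, S8, S10}.
Then minimize price: best is 253, kept {S1}.

S1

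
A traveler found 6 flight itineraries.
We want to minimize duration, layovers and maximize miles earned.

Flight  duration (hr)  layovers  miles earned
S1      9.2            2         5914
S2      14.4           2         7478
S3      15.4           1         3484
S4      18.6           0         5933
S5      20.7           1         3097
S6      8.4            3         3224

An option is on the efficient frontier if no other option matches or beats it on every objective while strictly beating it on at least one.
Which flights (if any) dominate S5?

S3: duration 15.4≤20.7, layovers 1≤1, miles earned 3484≥3097 — dominates S5.
S4: duration 18.6≤20.7, layovers 0≤1, miles earned 5933≥3097 — dominates S5.
Others (S1, S2, S6) are each worse than S5 on at least one objective.

S3, S4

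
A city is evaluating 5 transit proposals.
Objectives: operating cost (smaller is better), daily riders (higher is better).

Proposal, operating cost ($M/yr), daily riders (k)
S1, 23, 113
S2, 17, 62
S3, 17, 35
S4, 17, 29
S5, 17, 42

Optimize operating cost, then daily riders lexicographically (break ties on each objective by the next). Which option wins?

S2

First minimize operating cost: best is 17, kept {S2, S3, S4, S5}.
Then maximize daily riders: best is 62, kept {S2}.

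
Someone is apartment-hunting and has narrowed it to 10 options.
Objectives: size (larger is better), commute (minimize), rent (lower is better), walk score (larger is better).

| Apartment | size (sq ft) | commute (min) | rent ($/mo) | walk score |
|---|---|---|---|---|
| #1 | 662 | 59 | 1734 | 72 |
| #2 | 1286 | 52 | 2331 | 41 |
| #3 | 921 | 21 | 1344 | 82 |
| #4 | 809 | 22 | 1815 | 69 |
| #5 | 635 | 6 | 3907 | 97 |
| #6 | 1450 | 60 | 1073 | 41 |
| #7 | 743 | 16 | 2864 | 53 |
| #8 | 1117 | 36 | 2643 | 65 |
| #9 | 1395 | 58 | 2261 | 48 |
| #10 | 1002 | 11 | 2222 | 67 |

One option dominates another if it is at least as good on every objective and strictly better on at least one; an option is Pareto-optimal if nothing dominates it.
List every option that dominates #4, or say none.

#3: size 921≥809, commute 21≤22, rent 1344≤1815, walk score 82≥69 — dominates #4.
Others (#1, #2, #5, #6, #7, #8, #9, #10) are each worse than #4 on at least one objective.

#3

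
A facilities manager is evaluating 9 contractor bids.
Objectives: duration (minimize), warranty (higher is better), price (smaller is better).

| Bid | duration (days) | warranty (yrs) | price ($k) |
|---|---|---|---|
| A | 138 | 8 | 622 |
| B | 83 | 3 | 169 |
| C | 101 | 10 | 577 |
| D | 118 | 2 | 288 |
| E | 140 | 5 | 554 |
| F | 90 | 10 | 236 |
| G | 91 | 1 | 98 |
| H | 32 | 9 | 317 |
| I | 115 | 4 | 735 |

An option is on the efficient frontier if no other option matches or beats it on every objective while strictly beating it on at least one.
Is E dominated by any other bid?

Yes

F vs E: duration 90≤140, warranty 10≥5, price 236≤554 — F is at least as good on every objective and strictly better on at least one, so F dominates E.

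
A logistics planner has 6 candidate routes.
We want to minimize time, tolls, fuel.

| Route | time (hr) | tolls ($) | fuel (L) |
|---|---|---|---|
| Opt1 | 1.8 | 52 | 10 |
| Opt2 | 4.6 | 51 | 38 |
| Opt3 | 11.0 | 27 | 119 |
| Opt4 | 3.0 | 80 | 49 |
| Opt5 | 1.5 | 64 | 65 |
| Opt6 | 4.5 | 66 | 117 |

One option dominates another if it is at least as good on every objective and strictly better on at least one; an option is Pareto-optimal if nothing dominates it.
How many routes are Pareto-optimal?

Opt1: not dominated (best fuel).
Opt2: not dominated.
Opt3: not dominated (best tolls).
Opt4: dominated by Opt1 (time 1.8≤3.0, tolls 52≤80, fuel 10≤49).
Opt5: not dominated (best time).
Opt6: dominated by Opt1 (time 1.8≤4.5, tolls 52≤66, fuel 10≤117).
Pareto-optimal: Opt1, Opt2, Opt3, Opt5 → 4.

4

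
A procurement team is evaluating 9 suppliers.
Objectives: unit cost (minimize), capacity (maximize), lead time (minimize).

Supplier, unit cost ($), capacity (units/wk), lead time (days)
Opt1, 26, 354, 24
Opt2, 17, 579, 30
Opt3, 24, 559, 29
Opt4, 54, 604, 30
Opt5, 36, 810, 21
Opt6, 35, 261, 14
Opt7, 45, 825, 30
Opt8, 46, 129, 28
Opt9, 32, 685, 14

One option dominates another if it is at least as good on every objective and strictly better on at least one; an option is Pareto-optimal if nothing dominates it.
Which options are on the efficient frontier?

Opt1: not dominated.
Opt2: not dominated (best unit cost).
Opt3: not dominated.
Opt4: dominated by Opt5 (unit cost 36≤54, capacity 810≥604, lead time 21≤30).
Opt5: not dominated.
Opt6: dominated by Opt9 (unit cost 32≤35, capacity 685≥261, lead time 14≤14).
Opt7: not dominated (best capacity).
Opt8: dominated by Opt1 (unit cost 26≤46, capacity 354≥129, lead time 24≤28).
Opt9: not dominated.

Opt1, Opt2, Opt3, Opt5, Opt7, Opt9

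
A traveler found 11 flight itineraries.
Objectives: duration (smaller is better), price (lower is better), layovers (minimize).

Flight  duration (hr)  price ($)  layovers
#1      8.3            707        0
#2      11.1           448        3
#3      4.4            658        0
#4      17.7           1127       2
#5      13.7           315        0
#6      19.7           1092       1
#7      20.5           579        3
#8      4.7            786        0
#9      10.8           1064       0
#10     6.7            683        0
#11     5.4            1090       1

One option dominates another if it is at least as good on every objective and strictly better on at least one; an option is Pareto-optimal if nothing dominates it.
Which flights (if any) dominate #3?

none

#1: worse on duration (8.3 vs 4.4).
#2: worse on duration (11.1 vs 4.4).
#4: worse on duration (17.7 vs 4.4).
#5: worse on duration (13.7 vs 4.4).
#6: worse on duration (19.7 vs 4.4).
#7: worse on duration (20.5 vs 4.4).
#8: worse on duration (4.7 vs 4.4).
#9: worse on duration (10.8 vs 4.4).
#10: worse on duration (6.7 vs 4.4).
#11: worse on duration (5.4 vs 4.4).
No option dominates #3.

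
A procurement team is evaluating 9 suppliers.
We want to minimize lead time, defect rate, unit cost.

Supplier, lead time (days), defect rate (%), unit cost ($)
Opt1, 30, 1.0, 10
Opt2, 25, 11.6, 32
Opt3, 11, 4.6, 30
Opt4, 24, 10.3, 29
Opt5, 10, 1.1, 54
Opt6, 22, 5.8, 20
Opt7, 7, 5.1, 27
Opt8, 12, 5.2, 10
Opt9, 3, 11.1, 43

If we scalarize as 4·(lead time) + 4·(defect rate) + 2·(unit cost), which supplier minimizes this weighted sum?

Opt8

Opt1: 4·30 + 4·1.0 + 2·10 = 144.0
Opt2: 4·25 + 4·11.6 + 2·32 = 210.4
Opt3: 4·11 + 4·4.6 + 2·30 = 122.4
Opt4: 4·24 + 4·10.3 + 2·29 = 195.2
Opt5: 4·10 + 4·1.1 + 2·54 = 152.4
Opt6: 4·22 + 4·5.8 + 2·20 = 151.2
Opt7: 4·7 + 4·5.1 + 2·27 = 102.4
Opt8: 4·12 + 4·5.2 + 2·10 = 88.8
Opt9: 4·3 + 4·11.1 + 2·43 = 142.4
Lowest: Opt8 at 88.8.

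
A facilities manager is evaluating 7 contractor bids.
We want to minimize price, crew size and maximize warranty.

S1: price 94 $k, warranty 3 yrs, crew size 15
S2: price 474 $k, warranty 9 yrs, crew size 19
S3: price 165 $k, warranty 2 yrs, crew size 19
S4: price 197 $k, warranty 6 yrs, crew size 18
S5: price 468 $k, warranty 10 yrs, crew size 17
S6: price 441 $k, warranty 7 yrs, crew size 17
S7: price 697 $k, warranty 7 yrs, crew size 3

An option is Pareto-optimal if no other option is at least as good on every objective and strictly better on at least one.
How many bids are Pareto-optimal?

5

S1: not dominated (best price).
S2: dominated by S5 (price 468≤474, warranty 10≥9, crew size 17≤19).
S3: dominated by S1 (price 94≤165, warranty 3≥2, crew size 15≤19).
S4: not dominated.
S5: not dominated (best warranty).
S6: not dominated.
S7: not dominated (best crew size).
Pareto-optimal: S1, S4, S5, S6, S7 → 5.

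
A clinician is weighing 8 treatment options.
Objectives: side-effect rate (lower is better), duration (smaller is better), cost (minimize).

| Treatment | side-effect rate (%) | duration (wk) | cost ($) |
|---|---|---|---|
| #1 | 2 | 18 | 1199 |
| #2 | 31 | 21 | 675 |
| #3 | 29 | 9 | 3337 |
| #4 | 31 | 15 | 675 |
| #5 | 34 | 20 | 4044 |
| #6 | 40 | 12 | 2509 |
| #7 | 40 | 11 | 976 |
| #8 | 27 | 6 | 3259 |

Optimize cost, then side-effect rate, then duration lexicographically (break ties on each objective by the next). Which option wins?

First minimize cost: best is 675, kept {#2, #4}.
Then minimize side-effect rate: best is 31, kept {#2, #4}.
Then minimize duration: best is 15, kept {#4}.

#4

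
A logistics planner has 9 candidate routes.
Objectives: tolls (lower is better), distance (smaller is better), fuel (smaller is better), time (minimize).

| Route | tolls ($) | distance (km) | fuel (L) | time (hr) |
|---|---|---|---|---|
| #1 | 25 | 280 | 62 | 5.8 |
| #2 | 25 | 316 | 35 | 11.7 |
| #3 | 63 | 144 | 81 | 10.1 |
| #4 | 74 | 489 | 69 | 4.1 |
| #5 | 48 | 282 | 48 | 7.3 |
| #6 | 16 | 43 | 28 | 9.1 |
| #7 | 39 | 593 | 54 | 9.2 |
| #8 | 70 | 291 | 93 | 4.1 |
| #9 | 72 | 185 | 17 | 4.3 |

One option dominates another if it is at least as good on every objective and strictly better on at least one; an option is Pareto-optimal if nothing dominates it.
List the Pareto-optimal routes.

#1: not dominated.
#2: dominated by #6 (tolls 16≤25, distance 43≤316, fuel 28≤35, time 9.1≤11.7).
#3: dominated by #6 (tolls 16≤63, distance 43≤144, fuel 28≤81, time 9.1≤10.1).
#4: not dominated.
#5: not dominated.
#6: not dominated (best tolls).
#7: dominated by #6 (tolls 16≤39, distance 43≤593, fuel 28≤54, time 9.1≤9.2).
#8: not dominated.
#9: not dominated (best fuel).

#1, #4, #5, #6, #8, #9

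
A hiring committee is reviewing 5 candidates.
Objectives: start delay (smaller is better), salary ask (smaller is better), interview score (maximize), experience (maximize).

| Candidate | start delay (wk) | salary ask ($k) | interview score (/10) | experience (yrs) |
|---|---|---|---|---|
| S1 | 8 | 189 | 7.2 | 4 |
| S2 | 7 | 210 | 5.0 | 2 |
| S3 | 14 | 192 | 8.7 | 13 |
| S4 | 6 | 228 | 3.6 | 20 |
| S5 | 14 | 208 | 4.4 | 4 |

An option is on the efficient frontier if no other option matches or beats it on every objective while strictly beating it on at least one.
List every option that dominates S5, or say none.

S1, S3

S1: start delay 8≤14, salary ask 189≤208, interview score 7.2≥4.4, experience 4≥4 — dominates S5.
S3: start delay 14≤14, salary ask 192≤208, interview score 8.7≥4.4, experience 13≥4 — dominates S5.
Others (S2, S4) are each worse than S5 on at least one objective.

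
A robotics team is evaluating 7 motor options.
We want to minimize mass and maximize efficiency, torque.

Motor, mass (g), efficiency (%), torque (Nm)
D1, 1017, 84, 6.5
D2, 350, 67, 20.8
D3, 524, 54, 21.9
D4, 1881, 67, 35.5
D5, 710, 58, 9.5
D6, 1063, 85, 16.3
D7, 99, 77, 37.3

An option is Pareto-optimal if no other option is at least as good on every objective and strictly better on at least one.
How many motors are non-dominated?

3

D1: not dominated.
D2: dominated by D7 (mass 99≤350, efficiency 77≥67, torque 37.3≥20.8).
D3: dominated by D7 (mass 99≤524, efficiency 77≥54, torque 37.3≥21.9).
D4: dominated by D7 (mass 99≤1881, efficiency 77≥67, torque 37.3≥35.5).
D5: dominated by D2 (mass 350≤710, efficiency 67≥58, torque 20.8≥9.5).
D6: not dominated (best efficiency).
D7: not dominated (best mass).
Pareto-optimal: D1, D6, D7 → 3.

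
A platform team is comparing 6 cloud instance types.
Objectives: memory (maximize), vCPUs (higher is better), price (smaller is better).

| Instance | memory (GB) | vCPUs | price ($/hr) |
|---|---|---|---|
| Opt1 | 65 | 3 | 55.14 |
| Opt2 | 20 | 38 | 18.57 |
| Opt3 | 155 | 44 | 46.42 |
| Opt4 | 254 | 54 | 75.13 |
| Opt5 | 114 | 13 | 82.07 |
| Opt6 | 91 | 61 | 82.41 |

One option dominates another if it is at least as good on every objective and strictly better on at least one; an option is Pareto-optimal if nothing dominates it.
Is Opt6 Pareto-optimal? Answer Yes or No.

Yes

Opt1: worse on memory (65 vs 91).
Opt2: worse on memory (20 vs 91).
Opt3: worse on vCPUs (44 vs 61).
Opt4: worse on vCPUs (54 vs 61).
Opt5: worse on vCPUs (13 vs 61).
No option is at least as good as Opt6 on every objective and strictly better on one.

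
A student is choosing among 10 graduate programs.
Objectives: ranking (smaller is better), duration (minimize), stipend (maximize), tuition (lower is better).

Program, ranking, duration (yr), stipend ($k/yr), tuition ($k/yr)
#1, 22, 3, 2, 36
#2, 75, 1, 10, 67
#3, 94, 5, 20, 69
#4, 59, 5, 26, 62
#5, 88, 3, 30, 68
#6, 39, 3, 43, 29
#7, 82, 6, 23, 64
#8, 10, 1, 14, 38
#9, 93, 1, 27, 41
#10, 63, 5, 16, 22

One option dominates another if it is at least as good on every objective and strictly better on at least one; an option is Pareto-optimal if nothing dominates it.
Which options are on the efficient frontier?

#1, #6, #8, #9, #10

#1: not dominated.
#2: dominated by #8 (ranking 10≤75, duration 1≤1, stipend 14≥10, tuition 38≤67).
#3: dominated by #4 (ranking 59≤94, duration 5≤5, stipend 26≥20, tuition 62≤69).
#4: dominated by #6 (ranking 39≤59, duration 3≤5, stipend 43≥26, tuition 29≤62).
#5: dominated by #6 (ranking 39≤88, duration 3≤3, stipend 43≥30, tuition 29≤68).
#6: not dominated (best stipend).
#7: dominated by #4 (ranking 59≤82, duration 5≤6, stipend 26≥23, tuition 62≤64).
#8: not dominated (best ranking).
#9: not dominated.
#10: not dominated (best tuition).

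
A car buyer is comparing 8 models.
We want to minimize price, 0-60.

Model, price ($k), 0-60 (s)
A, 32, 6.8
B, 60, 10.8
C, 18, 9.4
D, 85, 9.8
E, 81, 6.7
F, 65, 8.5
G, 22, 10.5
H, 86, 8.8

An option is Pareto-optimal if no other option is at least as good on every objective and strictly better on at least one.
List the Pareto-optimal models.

A: not dominated.
B: dominated by A (price 32≤60, 0-60 6.8≤10.8).
C: not dominated (best price).
D: dominated by A (price 32≤85, 0-60 6.8≤9.8).
E: not dominated (best 0-60).
F: dominated by A (price 32≤65, 0-60 6.8≤8.5).
G: dominated by C (price 18≤22, 0-60 9.4≤10.5).
H: dominated by A (price 32≤86, 0-60 6.8≤8.8).

A, C, E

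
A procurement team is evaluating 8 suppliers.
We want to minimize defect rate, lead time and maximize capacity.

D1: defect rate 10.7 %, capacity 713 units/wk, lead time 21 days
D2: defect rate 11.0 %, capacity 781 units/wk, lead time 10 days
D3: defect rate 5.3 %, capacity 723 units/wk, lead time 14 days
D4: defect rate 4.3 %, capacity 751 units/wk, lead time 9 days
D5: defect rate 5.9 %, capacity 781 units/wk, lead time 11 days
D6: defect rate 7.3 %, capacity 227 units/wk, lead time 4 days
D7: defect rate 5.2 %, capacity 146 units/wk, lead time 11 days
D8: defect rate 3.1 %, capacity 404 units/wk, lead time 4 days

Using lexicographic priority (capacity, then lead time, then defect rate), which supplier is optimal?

First maximize capacity: best is 781, kept {D2, D5}.
Then minimize lead time: best is 10, kept {D2}.

D2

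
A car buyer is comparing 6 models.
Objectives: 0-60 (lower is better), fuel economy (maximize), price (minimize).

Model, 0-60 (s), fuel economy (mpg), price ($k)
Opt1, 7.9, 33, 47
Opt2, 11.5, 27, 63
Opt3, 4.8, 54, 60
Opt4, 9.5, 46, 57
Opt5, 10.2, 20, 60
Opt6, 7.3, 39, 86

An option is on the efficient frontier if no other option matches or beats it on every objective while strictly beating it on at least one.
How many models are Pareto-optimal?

3

Opt1: not dominated (best price).
Opt2: dominated by Opt1 (0-60 7.9≤11.5, fuel economy 33≥27, price 47≤63).
Opt3: not dominated (best 0-60).
Opt4: not dominated.
Opt5: dominated by Opt1 (0-60 7.9≤10.2, fuel economy 33≥20, price 47≤60).
Opt6: dominated by Opt3 (0-60 4.8≤7.3, fuel economy 54≥39, price 60≤86).
Pareto-optimal: Opt1, Opt3, Opt4 → 3.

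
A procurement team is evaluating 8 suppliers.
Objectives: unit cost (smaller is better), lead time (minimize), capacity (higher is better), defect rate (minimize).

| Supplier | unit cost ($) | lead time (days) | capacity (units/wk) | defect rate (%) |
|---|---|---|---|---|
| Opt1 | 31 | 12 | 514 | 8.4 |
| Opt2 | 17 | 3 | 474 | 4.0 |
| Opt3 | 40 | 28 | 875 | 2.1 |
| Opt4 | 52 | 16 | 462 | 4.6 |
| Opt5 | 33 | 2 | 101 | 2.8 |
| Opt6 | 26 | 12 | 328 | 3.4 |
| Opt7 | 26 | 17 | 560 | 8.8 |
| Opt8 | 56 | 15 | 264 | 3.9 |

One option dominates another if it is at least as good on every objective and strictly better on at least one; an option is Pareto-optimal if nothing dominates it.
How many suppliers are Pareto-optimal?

Opt1: not dominated.
Opt2: not dominated (best unit cost).
Opt3: not dominated (best capacity).
Opt4: dominated by Opt2 (unit cost 17≤52, lead time 3≤16, capacity 474≥462, defect rate 4.0≤4.6).
Opt5: not dominated (best lead time).
Opt6: not dominated.
Opt7: not dominated.
Opt8: dominated by Opt6 (unit cost 26≤56, lead time 12≤15, capacity 328≥264, defect rate 3.4≤3.9).
Pareto-optimal: Opt1, Opt2, Opt3, Opt5, Opt6, Opt7 → 6.

6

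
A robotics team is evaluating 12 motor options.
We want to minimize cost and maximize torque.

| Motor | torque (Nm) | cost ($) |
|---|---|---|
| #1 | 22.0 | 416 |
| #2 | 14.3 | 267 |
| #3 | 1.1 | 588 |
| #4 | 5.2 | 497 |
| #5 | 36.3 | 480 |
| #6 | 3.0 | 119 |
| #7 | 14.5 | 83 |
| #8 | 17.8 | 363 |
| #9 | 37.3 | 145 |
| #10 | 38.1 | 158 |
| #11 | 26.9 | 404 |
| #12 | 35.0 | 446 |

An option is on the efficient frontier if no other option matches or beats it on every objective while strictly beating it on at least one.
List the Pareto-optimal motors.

#7, #9, #10

#1: dominated by #9 (torque 37.3≥22.0, cost 145≤416).
#2: dominated by #7 (torque 14.5≥14.3, cost 83≤267).
#3: dominated by #1 (torque 22.0≥1.1, cost 416≤588).
#4: dominated by #1 (torque 22.0≥5.2, cost 416≤497).
#5: dominated by #9 (torque 37.3≥36.3, cost 145≤480).
#6: dominated by #7 (torque 14.5≥3.0, cost 83≤119).
#7: not dominated (best cost).
#8: dominated by #9 (torque 37.3≥17.8, cost 145≤363).
#9: not dominated.
#10: not dominated (best torque).
#11: dominated by #9 (torque 37.3≥26.9, cost 145≤404).
#12: dominated by #9 (torque 37.3≥35.0, cost 145≤446).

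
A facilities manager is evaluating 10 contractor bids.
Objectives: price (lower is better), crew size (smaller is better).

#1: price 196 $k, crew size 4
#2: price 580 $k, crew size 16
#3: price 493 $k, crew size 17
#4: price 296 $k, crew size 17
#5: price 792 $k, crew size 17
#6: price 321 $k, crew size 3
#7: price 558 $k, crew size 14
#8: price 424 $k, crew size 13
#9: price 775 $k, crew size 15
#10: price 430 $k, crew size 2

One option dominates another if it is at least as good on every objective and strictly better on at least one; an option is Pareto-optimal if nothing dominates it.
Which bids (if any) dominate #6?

#1: worse on crew size (4 vs 3).
#2: worse on price (580 vs 321).
#3: worse on price (493 vs 321).
#4: worse on crew size (17 vs 3).
#5: worse on price (792 vs 321).
#7: worse on price (558 vs 321).
#8: worse on price (424 vs 321).
#9: worse on price (775 vs 321).
#10: worse on price (430 vs 321).
No option dominates #6.

none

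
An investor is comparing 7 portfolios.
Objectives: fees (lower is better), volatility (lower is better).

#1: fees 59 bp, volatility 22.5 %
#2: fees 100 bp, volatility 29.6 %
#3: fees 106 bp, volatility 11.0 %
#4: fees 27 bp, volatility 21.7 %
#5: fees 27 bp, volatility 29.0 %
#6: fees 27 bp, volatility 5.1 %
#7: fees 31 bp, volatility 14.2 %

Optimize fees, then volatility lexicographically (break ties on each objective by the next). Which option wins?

First minimize fees: best is 27, kept {#4, #5, #6}.
Then minimize volatility: best is 5.1, kept {#6}.

#6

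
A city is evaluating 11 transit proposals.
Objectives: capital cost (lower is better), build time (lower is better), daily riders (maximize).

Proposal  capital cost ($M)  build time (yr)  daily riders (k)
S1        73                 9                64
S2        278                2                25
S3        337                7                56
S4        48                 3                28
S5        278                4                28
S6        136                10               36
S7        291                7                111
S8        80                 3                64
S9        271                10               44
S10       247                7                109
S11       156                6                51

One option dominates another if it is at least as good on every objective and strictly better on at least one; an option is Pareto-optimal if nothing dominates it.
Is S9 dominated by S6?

No

S6 vs S9: S6 is worse on daily riders (36 vs 44), so it does not dominate S9.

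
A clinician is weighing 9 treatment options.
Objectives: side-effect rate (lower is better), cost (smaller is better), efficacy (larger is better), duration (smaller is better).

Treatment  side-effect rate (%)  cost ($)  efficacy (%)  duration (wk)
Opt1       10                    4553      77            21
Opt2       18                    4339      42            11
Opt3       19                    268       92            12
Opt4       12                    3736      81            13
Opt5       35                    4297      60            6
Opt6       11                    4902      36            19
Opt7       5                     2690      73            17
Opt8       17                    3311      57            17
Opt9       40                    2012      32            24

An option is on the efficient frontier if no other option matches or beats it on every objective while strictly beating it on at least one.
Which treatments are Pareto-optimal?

Opt1, Opt2, Opt3, Opt4, Opt5, Opt7

Opt1: not dominated.
Opt2: not dominated.
Opt3: not dominated (best cost).
Opt4: not dominated.
Opt5: not dominated (best duration).
Opt6: dominated by Opt7 (side-effect rate 5≤11, cost 2690≤4902, efficacy 73≥36, duration 17≤19).
Opt7: not dominated (best side-effect rate).
Opt8: dominated by Opt7 (side-effect rate 5≤17, cost 2690≤3311, efficacy 73≥57, duration 17≤17).
Opt9: dominated by Opt3 (side-effect rate 19≤40, cost 268≤2012, efficacy 92≥32, duration 12≤24).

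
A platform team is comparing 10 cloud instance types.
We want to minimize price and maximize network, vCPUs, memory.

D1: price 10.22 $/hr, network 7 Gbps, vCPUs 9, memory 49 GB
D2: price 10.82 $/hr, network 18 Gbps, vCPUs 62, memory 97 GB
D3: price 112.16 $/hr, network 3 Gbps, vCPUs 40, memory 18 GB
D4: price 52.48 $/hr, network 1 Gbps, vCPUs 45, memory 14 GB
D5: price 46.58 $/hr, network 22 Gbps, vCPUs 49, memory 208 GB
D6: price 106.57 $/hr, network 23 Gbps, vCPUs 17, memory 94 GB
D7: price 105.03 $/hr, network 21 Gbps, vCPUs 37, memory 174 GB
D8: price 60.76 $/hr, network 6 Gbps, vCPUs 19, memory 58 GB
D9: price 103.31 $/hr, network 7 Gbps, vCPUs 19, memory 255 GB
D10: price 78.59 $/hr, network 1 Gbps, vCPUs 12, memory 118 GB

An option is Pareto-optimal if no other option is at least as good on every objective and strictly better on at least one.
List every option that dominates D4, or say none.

D2, D5

D2: price 10.82≤52.48, network 18≥1, vCPUs 62≥45, memory 97≥14 — dominates D4.
D5: price 46.58≤52.48, network 22≥1, vCPUs 49≥45, memory 208≥14 — dominates D4.
Others (D1, D3, D6, D7, D8, D9, D10) are each worse than D4 on at least one objective.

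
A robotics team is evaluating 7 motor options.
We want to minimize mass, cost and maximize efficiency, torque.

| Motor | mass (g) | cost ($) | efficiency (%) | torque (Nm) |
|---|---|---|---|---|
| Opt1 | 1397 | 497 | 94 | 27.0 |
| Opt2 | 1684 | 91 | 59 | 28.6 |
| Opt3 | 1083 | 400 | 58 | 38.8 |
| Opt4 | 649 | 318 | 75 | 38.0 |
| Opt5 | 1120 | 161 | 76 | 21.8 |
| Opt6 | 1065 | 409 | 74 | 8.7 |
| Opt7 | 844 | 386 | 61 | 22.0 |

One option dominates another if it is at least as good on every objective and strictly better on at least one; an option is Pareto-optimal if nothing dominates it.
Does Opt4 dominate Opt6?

Opt4 vs Opt6: mass 649≤1065, cost 318≤409, efficiency 75≥74, torque 38.0≥8.7 — Opt4 is at least as good on every objective with at least one strict improvement.

Yes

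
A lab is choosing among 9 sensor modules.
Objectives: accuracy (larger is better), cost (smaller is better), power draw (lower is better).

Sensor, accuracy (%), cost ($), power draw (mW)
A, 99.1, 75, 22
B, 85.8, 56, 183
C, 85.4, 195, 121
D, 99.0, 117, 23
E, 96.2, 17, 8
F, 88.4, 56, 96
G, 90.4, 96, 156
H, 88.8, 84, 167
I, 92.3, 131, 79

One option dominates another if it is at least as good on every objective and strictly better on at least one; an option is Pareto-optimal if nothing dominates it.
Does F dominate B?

F vs B: accuracy 88.4≥85.8, cost 56≤56, power draw 96≤183 — F is at least as good on every objective with at least one strict improvement.

Yes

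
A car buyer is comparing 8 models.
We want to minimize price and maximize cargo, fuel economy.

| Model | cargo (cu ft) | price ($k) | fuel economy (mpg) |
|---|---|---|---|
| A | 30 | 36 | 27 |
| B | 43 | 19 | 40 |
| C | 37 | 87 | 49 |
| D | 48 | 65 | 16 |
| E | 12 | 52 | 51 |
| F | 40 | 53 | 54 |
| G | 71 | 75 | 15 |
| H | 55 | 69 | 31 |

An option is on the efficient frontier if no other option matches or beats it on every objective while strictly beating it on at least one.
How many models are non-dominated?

6

A: dominated by B (cargo 43≥30, price 19≤36, fuel economy 40≥27).
B: not dominated (best price).
C: dominated by F (cargo 40≥37, price 53≤87, fuel economy 54≥49).
D: not dominated.
E: not dominated.
F: not dominated (best fuel economy).
G: not dominated (best cargo).
H: not dominated.
Pareto-optimal: B, D, E, F, G, H → 6.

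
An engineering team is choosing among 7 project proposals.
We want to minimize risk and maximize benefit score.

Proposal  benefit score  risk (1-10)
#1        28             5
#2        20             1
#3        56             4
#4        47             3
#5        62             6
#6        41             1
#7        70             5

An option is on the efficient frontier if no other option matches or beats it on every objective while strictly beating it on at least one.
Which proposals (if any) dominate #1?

#3, #4, #6, #7

#3: benefit score 56≥28, risk 4≤5 — dominates #1.
#4: benefit score 47≥28, risk 3≤5 — dominates #1.
#6: benefit score 41≥28, risk 1≤5 — dominates #1.
#7: benefit score 70≥28, risk 5≤5 — dominates #1.
Others (#2, #5) are each worse than #1 on at least one objective.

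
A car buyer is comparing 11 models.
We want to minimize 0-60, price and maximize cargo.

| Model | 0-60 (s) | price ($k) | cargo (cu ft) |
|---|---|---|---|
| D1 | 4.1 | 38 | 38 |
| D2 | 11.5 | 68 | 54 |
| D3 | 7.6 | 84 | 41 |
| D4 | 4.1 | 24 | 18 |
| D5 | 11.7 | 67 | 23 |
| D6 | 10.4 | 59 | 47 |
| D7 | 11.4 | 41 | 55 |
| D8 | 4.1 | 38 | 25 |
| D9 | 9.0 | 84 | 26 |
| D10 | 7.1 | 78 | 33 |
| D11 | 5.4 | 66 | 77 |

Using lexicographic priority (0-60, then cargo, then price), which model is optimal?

D1

First minimize 0-60: best is 4.1, kept {D1, D4, D8}.
Then maximize cargo: best is 38, kept {D1}.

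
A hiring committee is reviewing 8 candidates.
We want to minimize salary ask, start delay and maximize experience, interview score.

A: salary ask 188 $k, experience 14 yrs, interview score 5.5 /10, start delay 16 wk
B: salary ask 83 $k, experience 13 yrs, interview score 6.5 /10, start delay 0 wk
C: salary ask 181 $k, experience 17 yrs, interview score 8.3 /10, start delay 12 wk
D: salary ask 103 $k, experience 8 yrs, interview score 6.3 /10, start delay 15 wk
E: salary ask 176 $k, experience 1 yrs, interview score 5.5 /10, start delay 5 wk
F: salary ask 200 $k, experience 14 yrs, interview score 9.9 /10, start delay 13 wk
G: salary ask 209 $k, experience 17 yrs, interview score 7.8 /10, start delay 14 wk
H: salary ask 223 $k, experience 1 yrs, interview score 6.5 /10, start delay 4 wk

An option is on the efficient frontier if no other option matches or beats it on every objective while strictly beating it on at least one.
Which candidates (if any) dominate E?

B: salary ask 83≤176, experience 13≥1, interview score 6.5≥5.5, start delay 0≤5 — dominates E.
Others (A, C, D, F, G, H) are each worse than E on at least one objective.

B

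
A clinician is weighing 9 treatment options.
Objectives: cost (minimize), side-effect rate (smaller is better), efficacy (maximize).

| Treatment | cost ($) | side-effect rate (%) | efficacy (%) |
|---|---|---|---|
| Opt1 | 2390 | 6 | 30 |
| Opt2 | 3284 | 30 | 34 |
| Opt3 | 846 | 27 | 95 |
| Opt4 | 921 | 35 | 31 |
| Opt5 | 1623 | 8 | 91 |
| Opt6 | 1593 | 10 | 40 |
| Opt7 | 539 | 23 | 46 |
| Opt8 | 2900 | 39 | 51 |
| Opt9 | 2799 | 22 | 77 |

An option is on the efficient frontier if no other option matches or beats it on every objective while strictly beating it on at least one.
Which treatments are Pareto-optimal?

Opt1, Opt3, Opt5, Opt6, Opt7

Opt1: not dominated (best side-effect rate).
Opt2: dominated by Opt3 (cost 846≤3284, side-effect rate 27≤30, efficacy 95≥34).
Opt3: not dominated (best efficacy).
Opt4: dominated by Opt3 (cost 846≤921, side-effect rate 27≤35, efficacy 95≥31).
Opt5: not dominated.
Opt6: not dominated.
Opt7: not dominated (best cost).
Opt8: dominated by Opt3 (cost 846≤2900, side-effect rate 27≤39, efficacy 95≥51).
Opt9: dominated by Opt5 (cost 1623≤2799, side-effect rate 8≤22, efficacy 91≥77).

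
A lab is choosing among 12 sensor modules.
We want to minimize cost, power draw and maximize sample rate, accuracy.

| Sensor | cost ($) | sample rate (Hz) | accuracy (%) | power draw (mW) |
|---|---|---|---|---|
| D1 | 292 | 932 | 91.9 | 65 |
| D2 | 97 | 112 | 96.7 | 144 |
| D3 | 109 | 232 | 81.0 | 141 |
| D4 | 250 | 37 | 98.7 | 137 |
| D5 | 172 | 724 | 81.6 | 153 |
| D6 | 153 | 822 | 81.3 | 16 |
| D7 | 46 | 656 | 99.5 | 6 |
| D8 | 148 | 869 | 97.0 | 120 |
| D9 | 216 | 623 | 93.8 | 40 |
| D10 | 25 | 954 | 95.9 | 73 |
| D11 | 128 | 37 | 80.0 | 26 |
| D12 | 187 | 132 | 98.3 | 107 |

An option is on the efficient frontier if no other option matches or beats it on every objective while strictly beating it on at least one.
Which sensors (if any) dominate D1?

none

D2: worse on sample rate (112 vs 932).
D3: worse on sample rate (232 vs 932).
D4: worse on sample rate (37 vs 932).
D5: worse on sample rate (724 vs 932).
D6: worse on sample rate (822 vs 932).
D7: worse on sample rate (656 vs 932).
D8: worse on sample rate (869 vs 932).
D9: worse on sample rate (623 vs 932).
D10: worse on power draw (73 vs 65).
D11: worse on sample rate (37 vs 932).
D12: worse on sample rate (132 vs 932).
No option dominates D1.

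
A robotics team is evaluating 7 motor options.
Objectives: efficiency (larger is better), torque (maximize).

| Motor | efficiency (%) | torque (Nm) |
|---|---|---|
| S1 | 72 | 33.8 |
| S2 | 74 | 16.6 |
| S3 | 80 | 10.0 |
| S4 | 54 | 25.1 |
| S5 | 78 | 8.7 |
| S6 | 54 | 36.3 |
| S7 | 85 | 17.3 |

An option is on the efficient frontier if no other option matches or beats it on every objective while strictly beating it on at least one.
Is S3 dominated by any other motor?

Yes

S7 vs S3: efficiency 85≥80, torque 17.3≥10.0 — S7 is at least as good on every objective and strictly better on at least one, so S7 dominates S3.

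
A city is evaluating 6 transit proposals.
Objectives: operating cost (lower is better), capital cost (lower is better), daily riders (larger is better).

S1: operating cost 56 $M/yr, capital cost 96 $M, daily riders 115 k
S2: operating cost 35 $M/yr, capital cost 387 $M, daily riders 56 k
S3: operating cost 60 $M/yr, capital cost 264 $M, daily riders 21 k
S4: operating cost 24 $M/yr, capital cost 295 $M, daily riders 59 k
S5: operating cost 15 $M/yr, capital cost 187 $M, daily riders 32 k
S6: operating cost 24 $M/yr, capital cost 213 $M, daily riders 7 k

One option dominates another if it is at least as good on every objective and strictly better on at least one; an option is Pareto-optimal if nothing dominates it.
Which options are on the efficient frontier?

S1, S4, S5

S1: not dominated (best capital cost).
S2: dominated by S4 (operating cost 24≤35, capital cost 295≤387, daily riders 59≥56).
S3: dominated by S1 (operating cost 56≤60, capital cost 96≤264, daily riders 115≥21).
S4: not dominated.
S5: not dominated (best operating cost).
S6: dominated by S5 (operating cost 15≤24, capital cost 187≤213, daily riders 32≥7).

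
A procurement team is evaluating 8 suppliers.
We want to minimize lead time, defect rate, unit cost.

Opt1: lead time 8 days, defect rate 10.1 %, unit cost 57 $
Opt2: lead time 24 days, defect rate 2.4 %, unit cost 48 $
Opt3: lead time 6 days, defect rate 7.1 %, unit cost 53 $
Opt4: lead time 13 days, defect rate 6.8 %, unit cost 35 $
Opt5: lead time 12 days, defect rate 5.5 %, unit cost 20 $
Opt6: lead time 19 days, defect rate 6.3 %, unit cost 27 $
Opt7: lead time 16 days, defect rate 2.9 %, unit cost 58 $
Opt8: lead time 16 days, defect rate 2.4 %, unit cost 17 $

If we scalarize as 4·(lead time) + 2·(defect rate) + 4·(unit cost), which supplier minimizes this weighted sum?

Opt8

Opt1: 4·8 + 2·10.1 + 4·57 = 280.2
Opt2: 4·24 + 2·2.4 + 4·48 = 292.8
Opt3: 4·6 + 2·7.1 + 4·53 = 250.2
Opt4: 4·13 + 2·6.8 + 4·35 = 205.6
Opt5: 4·12 + 2·5.5 + 4·20 = 139.0
Opt6: 4·19 + 2·6.3 + 4·27 = 196.6
Opt7: 4·16 + 2·2.9 + 4·58 = 301.8
Opt8: 4·16 + 2·2.4 + 4·17 = 136.8
Lowest: Opt8 at 136.8.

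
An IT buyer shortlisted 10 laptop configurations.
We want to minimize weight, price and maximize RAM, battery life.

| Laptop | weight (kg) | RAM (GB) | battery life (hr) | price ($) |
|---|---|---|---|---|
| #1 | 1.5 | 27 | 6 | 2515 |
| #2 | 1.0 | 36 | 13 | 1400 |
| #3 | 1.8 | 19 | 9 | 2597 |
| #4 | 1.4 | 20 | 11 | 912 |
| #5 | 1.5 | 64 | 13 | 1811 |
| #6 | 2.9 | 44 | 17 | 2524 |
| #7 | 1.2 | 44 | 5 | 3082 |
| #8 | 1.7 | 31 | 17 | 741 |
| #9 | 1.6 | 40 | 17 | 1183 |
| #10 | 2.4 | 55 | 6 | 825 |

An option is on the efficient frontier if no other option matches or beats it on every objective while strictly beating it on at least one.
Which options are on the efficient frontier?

#1: dominated by #2 (weight 1.0≤1.5, RAM 36≥27, battery life 13≥6, price 1400≤2515).
#2: not dominated (best weight).
#3: dominated by #2 (weight 1.0≤1.8, RAM 36≥19, battery life 13≥9, price 1400≤2597).
#4: not dominated.
#5: not dominated (best RAM).
#6: not dominated.
#7: not dominated.
#8: not dominated (best price).
#9: not dominated.
#10: not dominated.

#2, #4, #5, #6, #7, #8, #9, #10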